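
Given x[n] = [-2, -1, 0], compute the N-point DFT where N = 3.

X[k] = Σ(n=0 to 2) x[n] · ω_3^(nk)
where ω_3 = e^(-2πi/3)

Computing each X[k]:
X[0] = -3
X[1] = -1.5000+0.8660i
X[2] = -1.5000-0.8660i

X = [-3, -1.5000+0.8660i, -1.5000-0.8660i]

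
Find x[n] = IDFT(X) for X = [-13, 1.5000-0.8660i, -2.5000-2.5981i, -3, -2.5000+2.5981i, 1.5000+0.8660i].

x[n] = (1/6) Σ(k=0 to 5) X[k] · e^(2πikn/6)

Computing each x[n]:
x[0] = -3
x[1] = 0
x[2] = -3
x[3] = -3
x[4] = -2
x[5] = -2

x = [-3, 0, -3, -3, -2, -2]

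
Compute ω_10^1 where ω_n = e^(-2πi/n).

ω_10^1 = e^(-2πi·1/10)
= cos(-2π·1/10) + i·sin(-2π·1/10)
= cos(-2π/10) + i·sin(-2π/10)

ω_10^1 = cos(-2π/10) + i·sin(-2π/10) = 0.8090-0.5878i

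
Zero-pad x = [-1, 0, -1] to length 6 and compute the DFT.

Original 3-point DFT: [-2, -0.5000-0.8660i, -0.5000+0.8660i]
Zero-padded 6-point DFT provides frequency interpolation.

DFT_6([x, 0, ...]) = [-2, -0.5000+0.8660i, -0.5000-0.8660i, -2, -0.5000+0.8660i, -0.5000-0.8660i]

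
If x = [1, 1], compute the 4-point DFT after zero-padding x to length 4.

Original 2-point DFT: [2, 0]
Zero-padded 4-point DFT provides frequency interpolation.

DFT_4([x, 0, ...]) = [2, 1-1i, 0, 1+1i]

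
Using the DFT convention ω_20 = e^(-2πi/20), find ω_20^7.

ω_20^7 = e^(-2πi·7/20)
= cos(-2π·7/20) + i·sin(-2π·7/20)
= cos(-14π/20) + i·sin(-14π/20)

ω_20^7 = cos(-14π/20) + i·sin(-14π/20) = -0.5878-0.8090i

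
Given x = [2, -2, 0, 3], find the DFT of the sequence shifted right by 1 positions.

Time shift by 1: X_shifted[k] = ω_4^(1k) · X[k]
Shifted x = [3, 2, -2, 0]

DFT(x[n-1]) = [3, 5-2i, -1, 5+2i]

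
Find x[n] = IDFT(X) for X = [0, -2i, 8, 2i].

x[n] = (1/4) Σ(k=0 to 3) X[k] · e^(2πikn/4)

Computing each x[n]:
x[0] = 2
x[1] = -1
x[2] = 2
x[3] = -3

x = [2, -1, 2, -3]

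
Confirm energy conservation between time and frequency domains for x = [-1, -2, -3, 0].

Time domain:
Σ|x[n]|² = |-1|² + |-2|² + |-3|² + |0|² = 14.0000

Frequency domain:
(1/4)Σ|X[k]|² = (1/4)(|-6|² + |2+2i|² + |-2|² + |2-2i|²) = (1/4)·56.0000 = 14.0000

Both sides agree, confirming Parseval's theorem.

Σ|x[n]|² = (1/N)Σ|X[k]|² = 14.0000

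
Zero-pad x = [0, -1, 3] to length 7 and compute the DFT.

Original 3-point DFT: [2, -1.0000+3.4641i, -1.0000-3.4641i]
Zero-padded 7-point DFT provides frequency interpolation.

DFT_7([x, 0, ...]) = [2, -1.2911-2.1430i, -2.4804+2.2766i, 2.7714+2.7794i, 2.7714-2.7794i, -2.4804-2.2766i, -1.2911+2.1430i]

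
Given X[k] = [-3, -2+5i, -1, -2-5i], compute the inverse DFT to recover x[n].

x[n] = (1/4) Σ(k=0 to 3) X[k] · e^(2πikn/4)

Computing each x[n]:
x[0] = -2
x[1] = -3
x[2] = 0
x[3] = 2

x = [-2, -3, 0, 2]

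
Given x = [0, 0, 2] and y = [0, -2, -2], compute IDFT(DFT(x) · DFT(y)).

(x ⊛ y)[n] = Σ(m=0 to 2) x[m] · y[(n-m) mod 3]

Computing each output sample:
(x ⊛ y)[0] = -4
(x ⊛ y)[1] = -4
(x ⊛ y)[2] = 0

x ⊛ y = [-4, -4, 0]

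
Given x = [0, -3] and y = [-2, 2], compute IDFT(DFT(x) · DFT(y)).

(x ⊛ y)[n] = Σ(m=0 to 1) x[m] · y[(n-m) mod 2]

Computing each output sample:
(x ⊛ y)[0] = -6
(x ⊛ y)[1] = 6

x ⊛ y = [-6, 6]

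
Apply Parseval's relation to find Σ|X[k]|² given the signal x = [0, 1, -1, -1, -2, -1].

Parseval: Σ|x[n]|² = (1/N)Σ|X[k]|², so Σ|X[k]|² = N·Σ|x[n]|² = 6·8.0000

Σ|X[k]|² = N·Σ|x[n]|² = 6·8.0000 = 48.0000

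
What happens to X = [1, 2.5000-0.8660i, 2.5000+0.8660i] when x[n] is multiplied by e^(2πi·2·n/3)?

Modulation property: DFT(ω_3^(-2n)·x[n]) = X[(k-2) mod 3], so circularly shift X by 2 positions.

X[k-2] = [2.5000-0.8660i, 2.5000+0.8660i, 1]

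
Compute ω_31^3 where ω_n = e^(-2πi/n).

ω_31^3 = e^(-2πi·3/31)
= cos(-2π·3/31) + i·sin(-2π·3/31)
= cos(-6π/31) + i·sin(-6π/31)

ω_31^3 = cos(-6π/31) + i·sin(-6π/31) = 0.8208-0.5713i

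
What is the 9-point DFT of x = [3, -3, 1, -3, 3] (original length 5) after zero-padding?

Original 5-point DFT: [1, 4.6180+3.3552i, 2.3820+7.3309i, 2.3820-7.3309i, 4.6180-3.3552i]
Zero-padded 9-point DFT provides frequency interpolation.

DFT_9([x, 0, ...]) = [1, -0.4436+2.5156i, 5.3375+1.9427i, -0.5000+0.8660i, 8.6061+7.2213i, 8.6061-7.2213i, -0.5000-0.8660i, 5.3375-1.9427i, -0.4436-2.5156i]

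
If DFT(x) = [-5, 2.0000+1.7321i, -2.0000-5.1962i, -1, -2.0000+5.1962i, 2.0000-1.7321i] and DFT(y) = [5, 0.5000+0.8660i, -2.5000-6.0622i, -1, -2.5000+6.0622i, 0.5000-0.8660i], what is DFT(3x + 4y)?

By linearity: DFT(3x + 4y) = 3·DFT(x) + 4·DFT(y)
= 3·[-5, 2.0000+1.7321i, -2.0000-5.1962i, -1, -2.0000+5.1962i, 2.0000-1.7321i] + 4·[5, 0.5000+0.8660i, -2.5000-6.0622i, -1, -2.5000+6.0622i, 0.5000-0.8660i]

Computing element-wise:
Z[0] = 3·(-5) + 4·(5) = 5
Z[1] = 3·(2.0000+1.7321i) + 4·(0.5000+0.8660i) = 8.0000+8.6603i
Z[2] = 3·(-2.0000-5.1962i) + 4·(-2.5000-6.0622i) = -16.0000-39.8374i
Z[3] = 3·(-1) + 4·(-1) = -7
Z[4] = 3·(-2.0000+5.1962i) + 4·(-2.5000+6.0622i) = -16.0000+39.8374i
Z[5] = 3·(2.0000-1.7321i) + 4·(0.5000-0.8660i) = 8.0000-8.6603i

DFT(3x + 4y) = 3·X + 4·Y = [5, 8.0000+8.6603i, -16.0000-39.8374i, -7, -16.0000+39.8374i, 8.0000-8.6603i]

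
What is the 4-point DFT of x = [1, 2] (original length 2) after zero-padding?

Original 2-point DFT: [3, -1]
Zero-padded 4-point DFT provides frequency interpolation.

DFT_4([x, 0, ...]) = [3, 1-2i, -1, 1+2i]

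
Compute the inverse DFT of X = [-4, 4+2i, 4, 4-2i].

x[n] = (1/4) Σ(k=0 to 3) X[k] · e^(2πikn/4)

Computing each x[n]:
x[0] = 2
x[1] = -3
x[2] = -2
x[3] = -1

x = [2, -3, -2, -1]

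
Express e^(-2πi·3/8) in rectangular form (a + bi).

ω_8^3 = e^(-2πi·3/8)
= cos(-2π·3/8) + i·sin(-2π·3/8)
= cos(-6π/8) + i·sin(-6π/8)

ω_8^3 = cos(-6π/8) + i·sin(-6π/8) = -0.7071-0.7071i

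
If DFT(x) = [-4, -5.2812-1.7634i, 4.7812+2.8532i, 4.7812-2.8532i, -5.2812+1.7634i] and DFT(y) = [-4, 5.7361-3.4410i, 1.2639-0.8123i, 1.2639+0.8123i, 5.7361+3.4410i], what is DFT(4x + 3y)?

By linearity: DFT(4x + 3y) = 4·DFT(x) + 3·DFT(y)
= 4·[-4, -5.2812-1.7634i, 4.7812+2.8532i, 4.7812-2.8532i, -5.2812+1.7634i] + 3·[-4, 5.7361-3.4410i, 1.2639-0.8123i, 1.2639+0.8123i, 5.7361+3.4410i]

Computing element-wise:
Z[0] = 4·(-4) + 3·(-4) = -28
Z[1] = 4·(-5.2812-1.7634i) + 3·(5.7361-3.4410i) = -3.9165-17.3766i
Z[2] = 4·(4.7812+2.8532i) + 3·(1.2639-0.8123i) = 22.9165+8.9759i
Z[3] = 4·(4.7812-2.8532i) + 3·(1.2639+0.8123i) = 22.9165-8.9759i
Z[4] = 4·(-5.2812+1.7634i) + 3·(5.7361+3.4410i) = -3.9165+17.3766i

DFT(4x + 3y) = 4·X + 3·Y = [-28, -3.9165-17.3766i, 22.9165+8.9759i, 22.9165-8.9759i, -3.9165+17.3766i]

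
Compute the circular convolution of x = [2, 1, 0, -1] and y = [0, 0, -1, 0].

(x ⊛ y)[n] = Σ(m=0 to 3) x[m] · y[(n-m) mod 4]

Computing each output sample:
(x ⊛ y)[0] = 0
(x ⊛ y)[1] = 1
(x ⊛ y)[2] = -2
(x ⊛ y)[3] = -1

x ⊛ y = [0, 1, -2, -1]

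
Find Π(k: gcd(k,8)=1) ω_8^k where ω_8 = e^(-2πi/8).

The primitive 8th roots of unity are ω_8^k for k coprime to 8: k ∈ {1, 3, 5, 7}
Their product equals the constant term of the cyclotomic polynomial Φ_8(x) up to sign.
For n ≥ 3, the product of all primitive nth roots of unity is 1. (For n=1 it is 1; for n=2 it is -1.)

1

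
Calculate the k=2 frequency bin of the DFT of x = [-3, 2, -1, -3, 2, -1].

X[2] = Σ(n=0 to 5) x[n] · ω_6^(2n) where ω_6 = e^(-2πi/6)
= (-3)·ω_6^0 + (2)·ω_6^2 + (-1)·ω_6^4 + (-3)·ω_6^6 + (2)·ω_6^8 + (-1)·ω_6^10

X[2] = -7.0000-5.1962i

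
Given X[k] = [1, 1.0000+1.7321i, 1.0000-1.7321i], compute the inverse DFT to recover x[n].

x[n] = (1/3) Σ(k=0 to 2) X[k] · e^(2πikn/3)

Computing each x[n]:
x[0] = 1
x[1] = -1
x[2] = 1

x = [1, -1, 1]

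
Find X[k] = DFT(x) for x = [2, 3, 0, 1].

X[k] = Σ(n=0 to 3) x[n] · ω_4^(nk)
where ω_4 = e^(-2πi/4)

Computing each X[k]:
X[0] = 6
X[1] = 2-2i
X[2] = -2
X[3] = 2+2i

X = [6, 2-2i, -2, 2+2i]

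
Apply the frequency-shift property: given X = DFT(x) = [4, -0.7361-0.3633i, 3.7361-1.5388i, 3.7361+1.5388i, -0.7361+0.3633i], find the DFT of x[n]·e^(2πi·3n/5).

Modulation property: DFT(ω_5^(-3n)·x[n]) = X[(k-3) mod 5], so circularly shift X by 3 positions.

X[k-3] = [3.7361-1.5388i, 3.7361+1.5388i, -0.7361+0.3633i, 4, -0.7361-0.3633i]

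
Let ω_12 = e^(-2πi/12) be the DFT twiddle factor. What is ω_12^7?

ω_12^7 = e^(-2πi·7/12)
= cos(-2π·7/12) + i·sin(-2π·7/12)
= cos(-14π/12) + i·sin(-14π/12)

ω_12^7 = cos(-14π/12) + i·sin(-14π/12) = -0.8660+0.5000i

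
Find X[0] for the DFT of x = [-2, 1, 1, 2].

X[0] = Σ(n=0 to 3) x[n] · ω_4^0 = Σ x[n]
= (-2) + (1) + (1) + (2)

X[0] = 2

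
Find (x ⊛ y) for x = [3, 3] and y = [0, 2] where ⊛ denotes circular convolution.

(x ⊛ y)[n] = Σ(m=0 to 1) x[m] · y[(n-m) mod 2]

Computing each output sample:
(x ⊛ y)[0] = 6
(x ⊛ y)[1] = 6

x ⊛ y = [6, 6]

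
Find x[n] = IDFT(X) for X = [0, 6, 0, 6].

x[n] = (1/4) Σ(k=0 to 3) X[k] · e^(2πikn/4)

Computing each x[n]:
x[0] = 3
x[1] = 0
x[2] = -3
x[3] = 0

x = [3, 0, -3, 0]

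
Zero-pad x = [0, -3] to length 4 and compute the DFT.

Original 2-point DFT: [-3, 3]
Zero-padded 4-point DFT provides frequency interpolation.

DFT_4([x, 0, ...]) = [-3, 3i, 3, -3i]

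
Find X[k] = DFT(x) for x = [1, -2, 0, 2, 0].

X[k] = Σ(n=0 to 4) x[n] · ω_5^(nk)
where ω_5 = e^(-2πi/5)

Computing each X[k]:
X[0] = 1
X[1] = -1.2361+3.0777i
X[2] = 3.2361-0.7265i
X[3] = 3.2361+0.7265i
X[4] = -1.2361-3.0777i

X = [1, -1.2361+3.0777i, 3.2361-0.7265i, 3.2361+0.7265i, -1.2361-3.0777i]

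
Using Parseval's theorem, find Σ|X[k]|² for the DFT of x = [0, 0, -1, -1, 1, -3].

Parseval: Σ|x[n]|² = (1/N)Σ|X[k]|², so Σ|X[k]|² = N·Σ|x[n]|² = 6·12.0000

Σ|X[k]|² = N·Σ|x[n]|² = 6·12.0000 = 72.0000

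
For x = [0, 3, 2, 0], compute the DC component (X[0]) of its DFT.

X[0] = Σ(n=0 to 3) x[n] · ω_4^0 = Σ x[n]
= (0) + (3) + (2) + (0)

X[0] = 5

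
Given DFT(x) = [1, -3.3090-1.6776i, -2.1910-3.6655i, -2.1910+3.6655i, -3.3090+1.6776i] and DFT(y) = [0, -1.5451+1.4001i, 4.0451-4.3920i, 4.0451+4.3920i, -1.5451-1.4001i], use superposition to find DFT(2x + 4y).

By linearity: DFT(2x + 4y) = 2·DFT(x) + 4·DFT(y)
= 2·[1, -3.3090-1.6776i, -2.1910-3.6655i, -2.1910+3.6655i, -3.3090+1.6776i] + 4·[0, -1.5451+1.4001i, 4.0451-4.3920i, 4.0451+4.3920i, -1.5451-1.4001i]

Computing element-wise:
Z[0] = 2·(1) + 4·(0) = 2
Z[1] = 2·(-3.3090-1.6776i) + 4·(-1.5451+1.4001i) = -12.7984+2.2452i
Z[2] = 2·(-2.1910-3.6655i) + 4·(4.0451-4.3920i) = 11.7984-24.8990i
Z[3] = 2·(-2.1910+3.6655i) + 4·(4.0451+4.3920i) = 11.7984+24.8990i
Z[4] = 2·(-3.3090+1.6776i) + 4·(-1.5451-1.4001i) = -12.7984-2.2452i

DFT(2x + 4y) = 2·X + 4·Y = [2, -12.7984+2.2452i, 11.7984-24.8990i, 11.7984+24.8990i, -12.7984-2.2452i]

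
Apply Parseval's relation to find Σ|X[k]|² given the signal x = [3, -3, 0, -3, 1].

Parseval: Σ|x[n]|² = (1/N)Σ|X[k]|², so Σ|X[k]|² = N·Σ|x[n]|² = 5·28.0000

Σ|X[k]|² = N·Σ|x[n]|² = 5·28.0000 = 140.0000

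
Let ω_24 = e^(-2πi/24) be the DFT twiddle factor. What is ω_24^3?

ω_24^3 = e^(-2πi·3/24)
= cos(-2π·3/24) + i·sin(-2π·3/24)
= cos(-6π/24) + i·sin(-6π/24)

ω_24^3 = cos(-6π/24) + i·sin(-6π/24) = 0.7071-0.7071i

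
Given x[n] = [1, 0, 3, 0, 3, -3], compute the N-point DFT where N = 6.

X[k] = Σ(n=0 to 5) x[n] · ω_6^(nk)
where ω_6 = e^(-2πi/6)

Computing each X[k]:
X[0] = 4
X[1] = -3.5000-2.5981i
X[2] = -0.5000-2.5981i
X[3] = 10
X[4] = -0.5000+2.5981i
X[5] = -3.5000+2.5981i

X = [4, -3.5000-2.5981i, -0.5000-2.5981i, 10, -0.5000+2.5981i, -3.5000+2.5981i]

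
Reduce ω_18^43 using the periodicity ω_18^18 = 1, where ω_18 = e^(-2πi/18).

Since ω_18^18 = 1, powers reduce modulo 18.
43 mod 18 = 7
So ω_18^43 = ω_18^7 = e^(-2πi·7/18)

ω_18^43 = ω_18^7 = -0.7660-0.6428i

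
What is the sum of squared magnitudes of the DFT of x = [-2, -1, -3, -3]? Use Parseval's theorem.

Parseval: Σ|x[n]|² = (1/N)Σ|X[k]|², so Σ|X[k]|² = N·Σ|x[n]|² = 4·23.0000

Σ|X[k]|² = N·Σ|x[n]|² = 4·23.0000 = 92.0000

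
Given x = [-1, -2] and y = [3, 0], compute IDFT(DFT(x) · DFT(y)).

(x ⊛ y)[n] = Σ(m=0 to 1) x[m] · y[(n-m) mod 2]

Computing each output sample:
(x ⊛ y)[0] = -3
(x ⊛ y)[1] = -6

x ⊛ y = [-3, -6]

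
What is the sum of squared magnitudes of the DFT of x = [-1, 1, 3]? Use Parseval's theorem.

Parseval: Σ|x[n]|² = (1/N)Σ|X[k]|², so Σ|X[k]|² = N·Σ|x[n]|² = 3·11.0000

Σ|X[k]|² = N·Σ|x[n]|² = 3·11.0000 = 33.0000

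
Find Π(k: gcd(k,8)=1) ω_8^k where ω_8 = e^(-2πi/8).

The primitive 8th roots of unity are ω_8^k for k coprime to 8: k ∈ {1, 3, 5, 7}
Their product equals the constant term of the cyclotomic polynomial Φ_8(x) up to sign.
For n ≥ 3, the product of all primitive nth roots of unity is 1. (For n=1 it is 1; for n=2 it is -1.)

1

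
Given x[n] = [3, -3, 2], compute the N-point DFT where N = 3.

X[k] = Σ(n=0 to 2) x[n] · ω_3^(nk)
where ω_3 = e^(-2πi/3)

Computing each X[k]:
X[0] = 2
X[1] = 3.5000+4.3301i
X[2] = 3.5000-4.3301i

X = [2, 3.5000+4.3301i, 3.5000-4.3301i]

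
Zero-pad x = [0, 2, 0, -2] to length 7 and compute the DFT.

Original 4-point DFT: [0, -4i, 0, 4i]
Zero-padded 7-point DFT provides frequency interpolation.

DFT_7([x, 0, ...]) = [0, 3.0489-0.6959i, -1.6920-3.5135i, -1.3569+1.0821i, -1.3569-1.0821i, -1.6920+3.5135i, 3.0489+0.6959i]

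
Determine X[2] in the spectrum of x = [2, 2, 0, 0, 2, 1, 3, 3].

X[2] = Σ(n=0 to 7) x[n] · ω_8^(2n) where ω_8 = e^(-2πi/8)
= (2)·ω_8^0 + (2)·ω_8^2 + (0)·ω_8^4 + (0)·ω_8^6 + (2)·ω_8^8 + (1)·ω_8^10 + (3)·ω_8^12 + (3)·ω_8^14

X[2] = 1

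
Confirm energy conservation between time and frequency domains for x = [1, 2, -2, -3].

Time domain:
Σ|x[n]|² = |1|² + |2|² + |-2|² + |-3|² = 18.0000

Frequency domain:
(1/4)Σ|X[k]|² = (1/4)(|-2|² + |3-5i|² + |0|² + |3+5i|²) = (1/4)·72.0000 = 18.0000

Both sides agree, confirming Parseval's theorem.

Σ|x[n]|² = (1/N)Σ|X[k]|² = 18.0000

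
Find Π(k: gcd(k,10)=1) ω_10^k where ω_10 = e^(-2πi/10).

The primitive 10th roots of unity are ω_10^k for k coprime to 10: k ∈ {1, 3, 7, 9}
Their product equals the constant term of the cyclotomic polynomial Φ_10(x) up to sign.
For n ≥ 3, the product of all primitive nth roots of unity is 1. (For n=1 it is 1; for n=2 it is -1.)

1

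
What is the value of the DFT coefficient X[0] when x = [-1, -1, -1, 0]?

X[0] = Σ(n=0 to 3) x[n] · ω_4^0 = Σ x[n]
= (-1) + (-1) + (-1) + (0)

X[0] = -3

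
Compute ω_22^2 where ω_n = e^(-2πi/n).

ω_22^2 = e^(-2πi·2/22)
= cos(-2π·2/22) + i·sin(-2π·2/22)
= cos(-4π/22) + i·sin(-4π/22)

ω_22^2 = cos(-4π/22) + i·sin(-4π/22) = 0.8413-0.5406i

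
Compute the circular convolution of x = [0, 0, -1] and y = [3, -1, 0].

(x ⊛ y)[n] = Σ(m=0 to 2) x[m] · y[(n-m) mod 3]

Computing each output sample:
(x ⊛ y)[0] = 1
(x ⊛ y)[1] = 0
(x ⊛ y)[2] = -3

x ⊛ y = [1, 0, -3]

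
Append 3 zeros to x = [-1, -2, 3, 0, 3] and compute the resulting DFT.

Original 5-point DFT: [3, -3.1180+2.9919i, -0.8820+5.7921i, -0.8820-5.7921i, -3.1180-2.9919i]
Zero-padded 8-point DFT provides frequency interpolation.

DFT_8([x, 0, ...]) = [3, -5.4142-1.5858i, -1+2i, -2.5858+4.4142i, 7, -2.5858-4.4142i, -1-2i, -5.4142+1.5858i]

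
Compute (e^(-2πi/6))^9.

Since ω_6^6 = 1, powers reduce modulo 6.
9 mod 6 = 3
So ω_6^9 = ω_6^3 = e^(-2πi·3/6)

ω_6^9 = ω_6^3 = -1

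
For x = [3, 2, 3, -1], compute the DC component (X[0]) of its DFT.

X[0] = Σ(n=0 to 3) x[n] · ω_4^0 = Σ x[n]
= (3) + (2) + (3) + (-1)

X[0] = 7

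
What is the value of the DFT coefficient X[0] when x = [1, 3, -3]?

X[0] = Σ(n=0 to 2) x[n] · ω_3^0 = Σ x[n]
= (1) + (3) + (-3)

X[0] = 1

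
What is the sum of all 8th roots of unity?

Sum of all nth roots of unity equals 0 for n > 1 (geometric series with r ≠ 1).

0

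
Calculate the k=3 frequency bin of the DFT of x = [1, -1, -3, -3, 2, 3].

X[3] = Σ(n=0 to 5) x[n] · ω_6^(3n) where ω_6 = e^(-2πi/6)
= (1)·ω_6^0 + (-1)·ω_6^3 + (-3)·ω_6^6 + (-3)·ω_6^9 + (2)·ω_6^12 + (3)·ω_6^15

X[3] = 1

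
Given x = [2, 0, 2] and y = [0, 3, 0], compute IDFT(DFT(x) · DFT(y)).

(x ⊛ y)[n] = Σ(m=0 to 2) x[m] · y[(n-m) mod 3]

Computing each output sample:
(x ⊛ y)[0] = 6
(x ⊛ y)[1] = 6
(x ⊛ y)[2] = 0

x ⊛ y = [6, 6, 0]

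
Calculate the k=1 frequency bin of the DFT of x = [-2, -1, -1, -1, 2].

X[1] = Σ(n=0 to 4) x[n] · ω_5^(1n) where ω_5 = e^(-2πi/5)
= (-2)·ω_5^0 + (-1)·ω_5^1 + (-1)·ω_5^2 + (-1)·ω_5^3 + (2)·ω_5^4

X[1] = -0.0729+2.8532i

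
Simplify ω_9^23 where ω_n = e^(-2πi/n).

Since ω_9^9 = 1, powers reduce modulo 9.
23 mod 9 = 5
So ω_9^23 = ω_9^5 = e^(-2πi·5/9)

ω_9^23 = ω_9^5 = -0.9397+0.3420i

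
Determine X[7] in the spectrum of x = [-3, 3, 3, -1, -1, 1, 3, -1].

X[7] = Σ(n=0 to 7) x[n] · ω_8^(7n) where ω_8 = e^(-2πi/8)
= (-3)·ω_8^0 + (3)·ω_8^7 + (3)·ω_8^14 + (-1)·ω_8^21 + (-1)·ω_8^28 + (1)·ω_8^35 + (3)·ω_8^42 + (-1)·ω_8^49

X[7] = -0.5858+1.4142i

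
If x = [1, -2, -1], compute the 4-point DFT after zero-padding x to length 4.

Original 3-point DFT: [-2, 2.5000+0.8660i, 2.5000-0.8660i]
Zero-padded 4-point DFT provides frequency interpolation.

DFT_4([x, 0, ...]) = [-2, 2+2i, 2, 2-2i]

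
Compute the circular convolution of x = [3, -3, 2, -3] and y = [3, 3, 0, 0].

(x ⊛ y)[n] = Σ(m=0 to 3) x[m] · y[(n-m) mod 4]

Computing each output sample:
(x ⊛ y)[0] = 0
(x ⊛ y)[1] = 0
(x ⊛ y)[2] = -3
(x ⊛ y)[3] = -3

x ⊛ y = [0, 0, -3, -3]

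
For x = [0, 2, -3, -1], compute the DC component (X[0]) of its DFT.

X[0] = Σ(n=0 to 3) x[n] · ω_4^0 = Σ x[n]
= (0) + (2) + (-3) + (-1)

X[0] = -2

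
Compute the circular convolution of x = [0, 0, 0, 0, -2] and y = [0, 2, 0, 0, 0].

(x ⊛ y)[n] = Σ(m=0 to 4) x[m] · y[(n-m) mod 5]

Computing each output sample:
(x ⊛ y)[0] = -4
(x ⊛ y)[1] = 0
(x ⊛ y)[2] = 0
(x ⊛ y)[3] = 0
(x ⊛ y)[4] = 0

x ⊛ y = [-4, 0, 0, 0, 0]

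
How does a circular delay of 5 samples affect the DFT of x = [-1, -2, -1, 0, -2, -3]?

Time shift by 5: X_shifted[k] = ω_6^(5k) · X[k]
Shifted x = [-2, -1, 0, -2, -3, -1]

DFT(x[n-5]) = [-9, 0.5000-2.5981i, -1.5000+2.5981i, -1, -1.5000-2.5981i, 0.5000+2.5981i]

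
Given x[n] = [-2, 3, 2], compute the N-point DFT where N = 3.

X[k] = Σ(n=0 to 2) x[n] · ω_3^(nk)
where ω_3 = e^(-2πi/3)

Computing each X[k]:
X[0] = 3
X[1] = -4.5000-0.8660i
X[2] = -4.5000+0.8660i

X = [3, -4.5000-0.8660i, -4.5000+0.8660i]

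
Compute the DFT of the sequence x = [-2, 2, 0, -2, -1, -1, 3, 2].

X[k] = Σ(n=0 to 7) x[n] · ω_8^(nk)
where ω_8 = e^(-2πi/8)

Computing each X[k]:
X[0] = 1
X[1] = 3.9497+3.7071i
X[2] = -6-1i
X[3] = -5.9497-2.2929i
X[4] = -1
X[5] = -5.9497+2.2929i
X[6] = -6+1i
X[7] = 3.9497-3.7071i

X = [1, 3.9497+3.7071i, -6-1i, -5.9497-2.2929i, -1, -5.9497+2.2929i, -6+1i, 3.9497-3.7071i]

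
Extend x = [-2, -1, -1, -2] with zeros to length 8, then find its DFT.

Original 4-point DFT: [-6, -1-1i, 0, -1+1i]
Zero-padded 8-point DFT provides frequency interpolation.

DFT_8([x, 0, ...]) = [-6, -1.2929+3.1213i, -1-1i, -2.7071+1.1213i, 0, -2.7071-1.1213i, -1+1i, -1.2929-3.1213i]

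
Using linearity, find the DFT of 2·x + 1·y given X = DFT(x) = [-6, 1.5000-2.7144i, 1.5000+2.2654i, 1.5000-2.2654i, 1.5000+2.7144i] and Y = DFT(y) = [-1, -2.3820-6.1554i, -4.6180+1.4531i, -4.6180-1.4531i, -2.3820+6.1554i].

By linearity: DFT(2x + 1y) = 2·DFT(x) + 1·DFT(y)
= 2·[-6, 1.5000-2.7144i, 1.5000+2.2654i, 1.5000-2.2654i, 1.5000+2.7144i] + 1·[-1, -2.3820-6.1554i, -4.6180+1.4531i, -4.6180-1.4531i, -2.3820+6.1554i]

Computing element-wise:
Z[0] = 2·(-6) + 1·(-1) = -13
Z[1] = 2·(1.5000-2.7144i) + 1·(-2.3820-6.1554i) = 0.6180-11.5842i
Z[2] = 2·(1.5000+2.2654i) + 1·(-4.6180+1.4531i) = -1.6180+5.9839i
Z[3] = 2·(1.5000-2.2654i) + 1·(-4.6180-1.4531i) = -1.6180-5.9839i
Z[4] = 2·(1.5000+2.7144i) + 1·(-2.3820+6.1554i) = 0.6180+11.5842i

DFT(2x + 1y) = 2·X + 1·Y = [-13, 0.6180-11.5842i, -1.6180+5.9839i, -1.6180-5.9839i, 0.6180+11.5842i]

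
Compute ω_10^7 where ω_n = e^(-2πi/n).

ω_10^7 = e^(-2πi·7/10)
= cos(-2π·7/10) + i·sin(-2π·7/10)
= cos(-14π/10) + i·sin(-14π/10)

ω_10^7 = cos(-14π/10) + i·sin(-14π/10) = -0.3090+0.9511i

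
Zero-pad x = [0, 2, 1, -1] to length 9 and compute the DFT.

Original 4-point DFT: [2, -1-3i, 0, -1+3i]
Zero-padded 9-point DFT provides frequency interpolation.

DFT_9([x, 0, ...]) = [2, 2.2057-1.4044i, -0.0924-3.1777i, -2.5000-0.8660i, -0.6133+0.8248i, -0.6133-0.8248i, -2.5000+0.8660i, -0.0924+3.1777i, 2.2057+1.4044i]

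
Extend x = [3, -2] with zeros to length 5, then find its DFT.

Original 2-point DFT: [1, 5]
Zero-padded 5-point DFT provides frequency interpolation.

DFT_5([x, 0, ...]) = [1, 2.3820+1.9021i, 4.6180+1.1756i, 4.6180-1.1756i, 2.3820-1.9021i]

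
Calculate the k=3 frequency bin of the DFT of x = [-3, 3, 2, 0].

X[3] = Σ(n=0 to 3) x[n] · ω_4^(3n) where ω_4 = e^(-2πi/4)
= (-3)·ω_4^0 + (3)·ω_4^3 + (2)·ω_4^6 + (0)·ω_4^9

X[3] = -5+3i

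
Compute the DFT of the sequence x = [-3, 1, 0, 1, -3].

X[k] = Σ(n=0 to 4) x[n] · ω_5^(nk)
where ω_5 = e^(-2πi/5)

Computing each X[k]:
X[0] = -4
X[1] = -4.4271-3.2164i
X[2] = -1.0729-3.3022i
X[3] = -1.0729+3.3022i
X[4] = -4.4271+3.2164i

X = [-4, -4.4271-3.2164i, -1.0729-3.3022i, -1.0729+3.3022i, -4.4271+3.2164i]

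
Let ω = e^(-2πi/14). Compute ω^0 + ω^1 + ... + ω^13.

Sum of all nth roots of unity equals 0 for n > 1 (geometric series with r ≠ 1).

0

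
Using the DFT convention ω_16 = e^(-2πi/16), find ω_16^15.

ω_16^15 = e^(-2πi·15/16)
= cos(-2π·15/16) + i·sin(-2π·15/16)
= cos(-30π/16) + i·sin(-30π/16)

ω_16^15 = cos(-30π/16) + i·sin(-30π/16) = 0.9239+0.3827i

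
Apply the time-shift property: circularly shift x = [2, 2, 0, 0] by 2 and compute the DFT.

Time shift by 2: X_shifted[k] = ω_4^(2k) · X[k]
Shifted x = [0, 0, 2, 2]

DFT(x[n-2]) = [4, -2+2i, 0, -2-2i]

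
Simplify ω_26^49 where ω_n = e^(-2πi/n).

Since ω_26^26 = 1, powers reduce modulo 26.
49 mod 26 = 23
So ω_26^49 = ω_26^23 = e^(-2πi·23/26)

ω_26^49 = ω_26^23 = 0.7485+0.6631i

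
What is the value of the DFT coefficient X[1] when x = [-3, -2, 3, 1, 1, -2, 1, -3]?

X[1] = Σ(n=0 to 7) x[n] · ω_8^(1n) where ω_8 = e^(-2πi/8)
= (-3)·ω_8^0 + (-2)·ω_8^1 + (3)·ω_8^2 + (1)·ω_8^3 + (1)·ω_8^4 + (-2)·ω_8^5 + (1)·ω_8^6 + (-3)·ω_8^7

X[1] = -6.8284-4.8284i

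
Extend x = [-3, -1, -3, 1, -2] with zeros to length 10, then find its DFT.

Original 5-point DFT: [-8, -2.3090+1.4001i, -1.1910-4.3920i, -1.1910+4.3920i, -2.3090-1.4001i]
Zero-padded 10-point DFT provides frequency interpolation.

DFT_10([x, 0, ...]) = [-8, -3.4271+3.6655i, -2.3090+1.4001i, -0.0729+1.6776i, -1.1910-4.3920i, -8, -1.1910+4.3920i, -0.0729-1.6776i, -2.3090-1.4001i, -3.4271-3.6655i]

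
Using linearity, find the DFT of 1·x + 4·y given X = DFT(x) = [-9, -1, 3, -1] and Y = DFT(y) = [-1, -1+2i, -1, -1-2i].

By linearity: DFT(1x + 4y) = 1·DFT(x) + 4·DFT(y)
= 1·[-9, -1, 3, -1] + 4·[-1, -1+2i, -1, -1-2i]

Computing element-wise:
Z[0] = 1·(-9) + 4·(-1) = -13
Z[1] = 1·(-1) + 4·(-1+2i) = -5+8i
Z[2] = 1·(3) + 4·(-1) = -1
Z[3] = 1·(-1) + 4·(-1-2i) = -5-8i

DFT(1x + 4y) = 1·X + 4·Y = [-13, -5+8i, -1, -5-8i]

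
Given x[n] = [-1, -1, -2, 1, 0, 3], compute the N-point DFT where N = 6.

X[k] = Σ(n=0 to 5) x[n] · ω_6^(nk)
where ω_6 = e^(-2πi/6)

Computing each X[k]:
X[0] = 0
X[1] = 5.1962i
X[2] = 1.7321i
X[3] = -6
X[4] = -1.7321i
X[5] = -5.1962i

X = [0, 5.1962i, 1.7321i, -6, -1.7321i, -5.1962i]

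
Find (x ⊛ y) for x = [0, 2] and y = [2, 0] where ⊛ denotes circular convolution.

(x ⊛ y)[n] = Σ(m=0 to 1) x[m] · y[(n-m) mod 2]

Computing each output sample:
(x ⊛ y)[0] = 0
(x ⊛ y)[1] = 4

x ⊛ y = [0, 4]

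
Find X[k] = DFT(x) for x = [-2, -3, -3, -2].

X[k] = Σ(n=0 to 3) x[n] · ω_4^(nk)
where ω_4 = e^(-2πi/4)

Computing each X[k]:
X[0] = -10
X[1] = 1+1i
X[2] = 0
X[3] = 1-1i

X = [-10, 1+1i, 0, 1-1i]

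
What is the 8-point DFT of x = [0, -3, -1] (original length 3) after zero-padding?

Original 3-point DFT: [-4, 2.0000+1.7321i, 2.0000-1.7321i]
Zero-padded 8-point DFT provides frequency interpolation.

DFT_8([x, 0, ...]) = [-4, -2.1213+3.1213i, 1+3i, 2.1213+1.1213i, 2, 2.1213-1.1213i, 1-3i, -2.1213-3.1213i]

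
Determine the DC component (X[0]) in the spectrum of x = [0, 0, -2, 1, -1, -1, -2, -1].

X[0] = Σ(n=0 to 7) x[n] · ω_8^0 = Σ x[n]
= (0) + (0) + (-2) + (1) + (-1) + (-1) + (-2) + (-1)

X[0] = -6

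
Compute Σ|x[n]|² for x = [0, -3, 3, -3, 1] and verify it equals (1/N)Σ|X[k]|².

Time domain:
Σ|x[n]|² = |0|² + |-3|² + |3|² + |-3|² + |1|² = 28.0000

Frequency domain:
(1/5)Σ|X[k]|² = (1/5)(|-2|² + |-0.6180+0.2775i|² + |1.6180+8.0575i|² + |1.6180-8.0575i|² + |-0.6180-0.2775i|²) = (1/5)·140.0000 = 28.0000

Both sides agree, confirming Parseval's theorem.

Σ|x[n]|² = (1/N)Σ|X[k]|² = 28.0000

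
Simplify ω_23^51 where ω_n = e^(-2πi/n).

Since ω_23^23 = 1, powers reduce modulo 23.
51 mod 23 = 5
So ω_23^51 = ω_23^5 = e^(-2πi·5/23)

ω_23^51 = ω_23^5 = 0.2035-0.9791i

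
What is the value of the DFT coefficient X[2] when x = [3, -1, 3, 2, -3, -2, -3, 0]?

X[2] = Σ(n=0 to 7) x[n] · ω_8^(2n) where ω_8 = e^(-2πi/8)
= (3)·ω_8^0 + (-1)·ω_8^2 + (3)·ω_8^4 + (2)·ω_8^6 + (-3)·ω_8^8 + (-2)·ω_8^10 + (-3)·ω_8^12 + (0)·ω_8^14

X[2] = 5i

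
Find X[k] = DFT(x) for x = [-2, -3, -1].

X[k] = Σ(n=0 to 2) x[n] · ω_3^(nk)
where ω_3 = e^(-2πi/3)

Computing each X[k]:
X[0] = -6
X[1] = 1.7321i
X[2] = -1.7321i

X = [-6, 1.7321i, -1.7321i]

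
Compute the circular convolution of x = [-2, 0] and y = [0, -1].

(x ⊛ y)[n] = Σ(m=0 to 1) x[m] · y[(n-m) mod 2]

Computing each output sample:
(x ⊛ y)[0] = 0
(x ⊛ y)[1] = 2

x ⊛ y = [0, 2]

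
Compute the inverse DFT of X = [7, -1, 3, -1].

x[n] = (1/4) Σ(k=0 to 3) X[k] · e^(2πikn/4)

Computing each x[n]:
x[0] = 2
x[1] = 1
x[2] = 3
x[3] = 1

x = [2, 1, 3, 1]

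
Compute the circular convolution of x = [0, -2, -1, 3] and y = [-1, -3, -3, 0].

(x ⊛ y)[n] = Σ(m=0 to 3) x[m] · y[(n-m) mod 4]

Computing each output sample:
(x ⊛ y)[0] = -6
(x ⊛ y)[1] = -7
(x ⊛ y)[2] = 7
(x ⊛ y)[3] = 6

x ⊛ y = [-6, -7, 7, 6]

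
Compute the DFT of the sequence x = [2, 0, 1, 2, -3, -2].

X[k] = Σ(n=0 to 5) x[n] · ω_6^(nk)
where ω_6 = e^(-2πi/6)

Computing each X[k]:
X[0] = 0
X[1] = -5.1962i
X[2] = 6.0000+1.7321i
X[3] = 0
X[4] = 6.0000-1.7321i
X[5] = 5.1962i

X = [0, -5.1962i, 6.0000+1.7321i, 0, 6.0000-1.7321i, 5.1962i]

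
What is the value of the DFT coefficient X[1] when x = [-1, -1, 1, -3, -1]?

X[1] = Σ(n=0 to 4) x[n] · ω_5^(1n) where ω_5 = e^(-2πi/5)
= (-1)·ω_5^0 + (-1)·ω_5^1 + (1)·ω_5^2 + (-3)·ω_5^3 + (-1)·ω_5^4

X[1] = -2.3511i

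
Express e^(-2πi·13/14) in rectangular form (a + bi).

ω_14^13 = e^(-2πi·13/14)
= cos(-2π·13/14) + i·sin(-2π·13/14)
= cos(-26π/14) + i·sin(-26π/14)

ω_14^13 = cos(-26π/14) + i·sin(-26π/14) = 0.9010+0.4339i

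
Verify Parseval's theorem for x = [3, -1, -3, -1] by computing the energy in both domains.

Time domain:
Σ|x[n]|² = |3|² + |-1|² + |-3|² + |-1|² = 20.0000

Frequency domain:
(1/4)Σ|X[k]|² = (1/4)(|-2|² + |6|² + |2|² + |6|²) = (1/4)·80.0000 = 20.0000

Both sides agree, confirming Parseval's theorem.

Σ|x[n]|² = (1/N)Σ|X[k]|² = 20.0000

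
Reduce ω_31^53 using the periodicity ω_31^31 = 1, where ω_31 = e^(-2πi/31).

Since ω_31^31 = 1, powers reduce modulo 31.
53 mod 31 = 22
So ω_31^53 = ω_31^22 = e^(-2πi·22/31)

ω_31^53 = ω_31^22 = -0.2507+0.9681i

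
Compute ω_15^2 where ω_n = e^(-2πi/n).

ω_15^2 = e^(-2πi·2/15)
= cos(-2π·2/15) + i·sin(-2π·2/15)
= cos(-4π/15) + i·sin(-4π/15)

ω_15^2 = cos(-4π/15) + i·sin(-4π/15) = 0.6691-0.7431i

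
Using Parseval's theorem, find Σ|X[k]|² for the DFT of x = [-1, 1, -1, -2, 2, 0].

Parseval: Σ|x[n]|² = (1/N)Σ|X[k]|², so Σ|X[k]|² = N·Σ|x[n]|² = 6·11.0000

Σ|X[k]|² = N·Σ|x[n]|² = 6·11.0000 = 66.0000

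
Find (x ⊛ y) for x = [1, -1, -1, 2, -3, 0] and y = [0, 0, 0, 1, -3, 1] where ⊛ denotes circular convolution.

(x ⊛ y)[n] = Σ(m=0 to 5) x[m] · y[(n-m) mod 6]

Computing each output sample:
(x ⊛ y)[0] = 4
(x ⊛ y)[1] = -10
(x ⊛ y)[2] = 11
(x ⊛ y)[3] = -2
(x ⊛ y)[4] = -4
(x ⊛ y)[5] = 3

x ⊛ y = [4, -10, 11, -2, -4, 3]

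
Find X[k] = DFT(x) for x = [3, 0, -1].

X[k] = Σ(n=0 to 2) x[n] · ω_3^(nk)
where ω_3 = e^(-2πi/3)

Computing each X[k]:
X[0] = 2
X[1] = 3.5000-0.8660i
X[2] = 3.5000+0.8660i

X = [2, 3.5000-0.8660i, 3.5000+0.8660i]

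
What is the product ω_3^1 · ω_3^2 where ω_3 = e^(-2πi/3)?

The primitive 3rd roots of unity are ω_3^k for k coprime to 3: k ∈ {1, 2}
Their product equals the constant term of the cyclotomic polynomial Φ_3(x) up to sign.
For n ≥ 3, the product of all primitive nth roots of unity is 1. (For n=1 it is 1; for n=2 it is -1.)

1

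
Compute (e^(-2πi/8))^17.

Since ω_8^8 = 1, powers reduce modulo 8.
17 mod 8 = 1
So ω_8^17 = ω_8^1 = e^(-2πi·1/8)

ω_8^17 = ω_8^1 = 0.7071-0.7071i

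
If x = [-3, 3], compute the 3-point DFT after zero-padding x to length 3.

Original 2-point DFT: [0, -6]
Zero-padded 3-point DFT provides frequency interpolation.

DFT_3([x, 0, ...]) = [0, -4.5000-2.5981i, -4.5000+2.5981i]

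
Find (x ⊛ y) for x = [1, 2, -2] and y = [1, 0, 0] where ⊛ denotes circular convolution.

(x ⊛ y)[n] = Σ(m=0 to 2) x[m] · y[(n-m) mod 3]

Computing each output sample:
(x ⊛ y)[0] = 1
(x ⊛ y)[1] = 2
(x ⊛ y)[2] = -2

x ⊛ y = [1, 2, -2]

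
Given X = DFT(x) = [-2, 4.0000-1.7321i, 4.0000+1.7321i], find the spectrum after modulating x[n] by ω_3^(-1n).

Modulation property: DFT(ω_3^(-1n)·x[n]) = X[(k-1) mod 3], so circularly shift X by 1 positions.

X[k-1] = [4.0000+1.7321i, -2, 4.0000-1.7321i]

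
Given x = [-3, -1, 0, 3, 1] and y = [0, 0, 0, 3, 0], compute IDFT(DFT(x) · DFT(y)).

(x ⊛ y)[n] = Σ(m=0 to 4) x[m] · y[(n-m) mod 5]

Computing each output sample:
(x ⊛ y)[0] = 0
(x ⊛ y)[1] = 9
(x ⊛ y)[2] = 3
(x ⊛ y)[3] = -9
(x ⊛ y)[4] = -3

x ⊛ y = [0, 9, 3, -9, -3]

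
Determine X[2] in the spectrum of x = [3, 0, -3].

X[2] = Σ(n=0 to 2) x[n] · ω_3^(2n) where ω_3 = e^(-2πi/3)
= (3)·ω_3^0 + (0)·ω_3^2 + (-3)·ω_3^4

X[2] = 4.5000+2.5981i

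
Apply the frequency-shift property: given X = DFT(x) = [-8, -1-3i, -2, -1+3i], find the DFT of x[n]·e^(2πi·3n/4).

Modulation property: DFT(ω_4^(-3n)·x[n]) = X[(k-3) mod 4], so circularly shift X by 3 positions.

X[k-3] = [-1-3i, -2, -1+3i, -8]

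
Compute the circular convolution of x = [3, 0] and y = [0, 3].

(x ⊛ y)[n] = Σ(m=0 to 1) x[m] · y[(n-m) mod 2]

Computing each output sample:
(x ⊛ y)[0] = 0
(x ⊛ y)[1] = 9

x ⊛ y = [0, 9]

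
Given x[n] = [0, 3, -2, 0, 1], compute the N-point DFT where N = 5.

X[k] = Σ(n=0 to 4) x[n] · ω_5^(nk)
where ω_5 = e^(-2πi/5)

Computing each X[k]:
X[0] = 2
X[1] = 2.8541-0.7265i
X[2] = -3.8541-3.0777i
X[3] = -3.8541+3.0777i
X[4] = 2.8541+0.7265i

X = [2, 2.8541-0.7265i, -3.8541-3.0777i, -3.8541+3.0777i, 2.8541+0.7265i]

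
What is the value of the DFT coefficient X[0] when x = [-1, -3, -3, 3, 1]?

X[0] = Σ(n=0 to 4) x[n] · ω_5^0 = Σ x[n]
= (-1) + (-3) + (-3) + (3) + (1)

X[0] = -3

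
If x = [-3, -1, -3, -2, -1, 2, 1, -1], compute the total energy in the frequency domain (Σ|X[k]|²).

Parseval: Σ|x[n]|² = (1/N)Σ|X[k]|², so Σ|X[k]|² = N·Σ|x[n]|² = 8·30.0000

Σ|X[k]|² = N·Σ|x[n]|² = 8·30.0000 = 240.0000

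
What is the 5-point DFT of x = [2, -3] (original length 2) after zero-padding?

Original 2-point DFT: [-1, 5]
Zero-padded 5-point DFT provides frequency interpolation.

DFT_5([x, 0, ...]) = [-1, 1.0729+2.8532i, 4.4271+1.7634i, 4.4271-1.7634i, 1.0729-2.8532i]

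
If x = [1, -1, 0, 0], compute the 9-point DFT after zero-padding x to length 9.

Original 4-point DFT: [0, 1+1i, 2, 1-1i]
Zero-padded 9-point DFT provides frequency interpolation.

DFT_9([x, 0, ...]) = [0, 0.2340+0.6428i, 0.8264+0.9848i, 1.5000+0.8660i, 1.9397+0.3420i, 1.9397-0.3420i, 1.5000-0.8660i, 0.8264-0.9848i, 0.2340-0.6428i]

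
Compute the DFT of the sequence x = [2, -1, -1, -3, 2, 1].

X[k] = Σ(n=0 to 5) x[n] · ω_6^(nk)
where ω_6 = e^(-2πi/6)

Computing each X[k]:
X[0] = 0
X[1] = 4.5000+4.3301i
X[2] = -1.5000-0.8660i
X[3] = 6
X[4] = -1.5000+0.8660i
X[5] = 4.5000-4.3301i

X = [0, 4.5000+4.3301i, -1.5000-0.8660i, 6, -1.5000+0.8660i, 4.5000-4.3301i]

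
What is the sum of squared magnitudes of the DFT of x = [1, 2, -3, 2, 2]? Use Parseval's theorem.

Parseval: Σ|x[n]|² = (1/N)Σ|X[k]|², so Σ|X[k]|² = N·Σ|x[n]|² = 5·22.0000

Σ|X[k]|² = N·Σ|x[n]|² = 5·22.0000 = 110.0000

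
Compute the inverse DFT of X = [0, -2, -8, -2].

x[n] = (1/4) Σ(k=0 to 3) X[k] · e^(2πikn/4)

Computing each x[n]:
x[0] = -3
x[1] = 2
x[2] = -1
x[3] = 2

x = [-3, 2, -1, 2]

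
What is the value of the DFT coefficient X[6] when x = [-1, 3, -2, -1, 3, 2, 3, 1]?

X[6] = Σ(n=0 to 7) x[n] · ω_8^(6n) where ω_8 = e^(-2πi/8)
= (-1)·ω_8^0 + (3)·ω_8^6 + (-2)·ω_8^12 + (-1)·ω_8^18 + (3)·ω_8^24 + (2)·ω_8^30 + (3)·ω_8^36 + (1)·ω_8^42

X[6] = 1+5i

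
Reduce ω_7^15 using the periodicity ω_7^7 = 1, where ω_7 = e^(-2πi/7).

Since ω_7^7 = 1, powers reduce modulo 7.
15 mod 7 = 1
So ω_7^15 = ω_7^1 = e^(-2πi·1/7)

ω_7^15 = ω_7^1 = 0.6235-0.7818i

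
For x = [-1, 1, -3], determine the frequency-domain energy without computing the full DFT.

Parseval: Σ|x[n]|² = (1/N)Σ|X[k]|², so Σ|X[k]|² = N·Σ|x[n]|² = 3·11.0000

Σ|X[k]|² = N·Σ|x[n]|² = 3·11.0000 = 33.0000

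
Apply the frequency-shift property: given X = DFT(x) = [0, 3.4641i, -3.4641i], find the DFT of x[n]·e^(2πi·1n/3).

Modulation property: DFT(ω_3^(-1n)·x[n]) = X[(k-1) mod 3], so circularly shift X by 1 positions.

X[k-1] = [-3.4641i, 0, 3.4641i]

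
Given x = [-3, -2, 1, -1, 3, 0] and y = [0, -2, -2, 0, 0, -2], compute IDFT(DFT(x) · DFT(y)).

(x ⊛ y)[n] = Σ(m=0 to 5) x[m] · y[(n-m) mod 6]

Computing each output sample:
(x ⊛ y)[0] = -2
(x ⊛ y)[1] = 4
(x ⊛ y)[2] = 12
(x ⊛ y)[3] = -4
(x ⊛ y)[4] = 0
(x ⊛ y)[5] = 2

x ⊛ y = [-2, 4, 12, -4, 0, 2]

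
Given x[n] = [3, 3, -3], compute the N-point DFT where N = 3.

X[k] = Σ(n=0 to 2) x[n] · ω_3^(nk)
where ω_3 = e^(-2πi/3)

Computing each X[k]:
X[0] = 3
X[1] = 3.0000-5.1962i
X[2] = 3.0000+5.1962i

X = [3, 3.0000-5.1962i, 3.0000+5.1962i]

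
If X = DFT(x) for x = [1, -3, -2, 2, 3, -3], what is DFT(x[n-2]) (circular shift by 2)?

Time shift by 2: X_shifted[k] = ω_6^(2k) · X[k]
Shifted x = [3, -3, 1, -3, -2, 2]

DFT(x[n-2]) = [-2, 6.0000+1.7321i, 1.0000+6.9282i, 6, 1.0000-6.9282i, 6.0000-1.7321i]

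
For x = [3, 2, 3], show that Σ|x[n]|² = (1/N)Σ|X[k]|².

Time domain:
Σ|x[n]|² = |3|² + |2|² + |3|² = 22.0000

Frequency domain:
(1/3)Σ|X[k]|² = (1/3)(|8|² + |0.5000+0.8660i|² + |0.5000-0.8660i|²) = (1/3)·66.0000 = 22.0000

Both sides agree, confirming Parseval's theorem.

Σ|x[n]|² = (1/N)Σ|X[k]|² = 22.0000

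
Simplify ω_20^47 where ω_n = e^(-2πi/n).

Since ω_20^20 = 1, powers reduce modulo 20.
47 mod 20 = 7
So ω_20^47 = ω_20^7 = e^(-2πi·7/20)

ω_20^47 = ω_20^7 = -0.5878-0.8090i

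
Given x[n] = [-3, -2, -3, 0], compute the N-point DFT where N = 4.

X[k] = Σ(n=0 to 3) x[n] · ω_4^(nk)
where ω_4 = e^(-2πi/4)

Computing each X[k]:
X[0] = -8
X[1] = 2i
X[2] = -4
X[3] = -2i

X = [-8, 2i, -4, -2i]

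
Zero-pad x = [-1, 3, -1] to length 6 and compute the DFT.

Original 3-point DFT: [1, -2.0000-3.4641i, -2.0000+3.4641i]
Zero-padded 6-point DFT provides frequency interpolation.

DFT_6([x, 0, ...]) = [1, 1.0000-1.7321i, -2.0000-3.4641i, -5, -2.0000+3.4641i, 1.0000+1.7321i]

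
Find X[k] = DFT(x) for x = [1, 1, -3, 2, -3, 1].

X[k] = Σ(n=0 to 5) x[n] · ω_6^(nk)
where ω_6 = e^(-2πi/6)

Computing each X[k]:
X[0] = -1
X[1] = 3
X[2] = 5
X[3] = -9
X[4] = 5
X[5] = 3

X = [-1, 3, 5, -9, 5, 3]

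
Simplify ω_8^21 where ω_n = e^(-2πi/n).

Since ω_8^8 = 1, powers reduce modulo 8.
21 mod 8 = 5
So ω_8^21 = ω_8^5 = e^(-2πi·5/8)

ω_8^21 = ω_8^5 = -0.7071+0.7071i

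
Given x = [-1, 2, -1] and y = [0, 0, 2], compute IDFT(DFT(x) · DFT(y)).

(x ⊛ y)[n] = Σ(m=0 to 2) x[m] · y[(n-m) mod 3]

Computing each output sample:
(x ⊛ y)[0] = 4
(x ⊛ y)[1] = -2
(x ⊛ y)[2] = -2

x ⊛ y = [4, -2, -2]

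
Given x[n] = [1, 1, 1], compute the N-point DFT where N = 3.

X[k] = Σ(n=0 to 2) x[n] · ω_3^(nk)
where ω_3 = e^(-2πi/3)

Computing each X[k]:
X[0] = 3
X[1] = 0
X[2] = 0

X = [3, 0, 0]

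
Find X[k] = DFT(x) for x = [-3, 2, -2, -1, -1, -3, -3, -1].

X[k] = Σ(n=0 to 7) x[n] · ω_8^(nk)
where ω_8 = e^(-2πi/8)

Computing each X[k]:
X[0] = -12
X[1] = 1.5355-4.5355i
X[2] = 1-1i
X[3] = -5.5355-2.5355i
X[4] = -6
X[5] = -5.5355+2.5355i
X[6] = 1+1i
X[7] = 1.5355+4.5355i

X = [-12, 1.5355-4.5355i, 1-1i, -5.5355-2.5355i, -6, -5.5355+2.5355i, 1+1i, 1.5355+4.5355i]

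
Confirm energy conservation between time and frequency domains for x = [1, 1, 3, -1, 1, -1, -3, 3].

Time domain:
Σ|x[n]|² = |1|² + |1|² + |3|² + |-1|² + |1|² + |-1|² + |-3|² + |3|² = 32.0000

Frequency domain:
(1/8)Σ|X[k]|² = (1/8)(|4|² + |4.2426-4.5858i|² + |2+2i|² + |-4.2426+7.4142i|² + |0|² + |-4.2426-7.4142i|² + |2-2i|² + |4.2426+4.5858i|²) = (1/8)·256.0000 = 32.0000

Both sides agree, confirming Parseval's theorem.

Σ|x[n]|² = (1/N)Σ|X[k]|² = 32.0000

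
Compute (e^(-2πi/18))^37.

Since ω_18^18 = 1, powers reduce modulo 18.
37 mod 18 = 1
So ω_18^37 = ω_18^1 = e^(-2πi·1/18)

ω_18^37 = ω_18^1 = 0.9397-0.3420i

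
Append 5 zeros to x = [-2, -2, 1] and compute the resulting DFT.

Original 3-point DFT: [-3, -1.5000+2.5981i, -1.5000-2.5981i]
Zero-padded 8-point DFT provides frequency interpolation.

DFT_8([x, 0, ...]) = [-3, -3.4142+0.4142i, -3+2i, -0.5858+2.4142i, 1, -0.5858-2.4142i, -3-2i, -3.4142-0.4142i]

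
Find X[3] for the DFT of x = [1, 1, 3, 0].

X[3] = Σ(n=0 to 3) x[n] · ω_4^(3n) where ω_4 = e^(-2πi/4)
= (1)·ω_4^0 + (1)·ω_4^3 + (3)·ω_4^6 + (0)·ω_4^9

X[3] = -2+1i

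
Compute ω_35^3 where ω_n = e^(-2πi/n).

ω_35^3 = e^(-2πi·3/35)
= cos(-2π·3/35) + i·sin(-2π·3/35)
= cos(-6π/35) + i·sin(-6π/35)

ω_35^3 = cos(-6π/35) + i·sin(-6π/35) = 0.8584-0.5129i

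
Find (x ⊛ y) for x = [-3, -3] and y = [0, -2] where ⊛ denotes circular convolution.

(x ⊛ y)[n] = Σ(m=0 to 1) x[m] · y[(n-m) mod 2]

Computing each output sample:
(x ⊛ y)[0] = 6
(x ⊛ y)[1] = 6

x ⊛ y = [6, 6]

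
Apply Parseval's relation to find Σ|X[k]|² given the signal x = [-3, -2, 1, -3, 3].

Parseval: Σ|x[n]|² = (1/N)Σ|X[k]|², so Σ|X[k]|² = N·Σ|x[n]|² = 5·32.0000

Σ|X[k]|² = N·Σ|x[n]|² = 5·32.0000 = 160.0000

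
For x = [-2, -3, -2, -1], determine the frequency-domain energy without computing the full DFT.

Parseval: Σ|x[n]|² = (1/N)Σ|X[k]|², so Σ|X[k]|² = N·Σ|x[n]|² = 4·18.0000

Σ|X[k]|² = N·Σ|x[n]|² = 4·18.0000 = 72.0000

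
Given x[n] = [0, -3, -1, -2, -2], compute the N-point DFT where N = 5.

X[k] = Σ(n=0 to 4) x[n] · ω_5^(nk)
where ω_5 = e^(-2πi/5)

Computing each X[k]:
X[0] = -8
X[1] = 0.8820+0.3633i
X[2] = 3.1180+1.5388i
X[3] = 3.1180-1.5388i
X[4] = 0.8820-0.3633i

X = [-8, 0.8820+0.3633i, 3.1180+1.5388i, 3.1180-1.5388i, 0.8820-0.3633i]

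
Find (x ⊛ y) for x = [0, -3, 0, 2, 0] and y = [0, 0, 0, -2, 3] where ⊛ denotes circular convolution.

(x ⊛ y)[n] = Σ(m=0 to 4) x[m] · y[(n-m) mod 5]

Computing each output sample:
(x ⊛ y)[0] = -9
(x ⊛ y)[1] = -4
(x ⊛ y)[2] = 6
(x ⊛ y)[3] = 0
(x ⊛ y)[4] = 6

x ⊛ y = [-9, -4, 6, 0, 6]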